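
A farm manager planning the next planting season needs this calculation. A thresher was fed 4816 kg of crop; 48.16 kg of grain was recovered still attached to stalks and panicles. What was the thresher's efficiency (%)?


eta = (total - unthreshed) / total * 100
    = (4816 - 48.16) / 4816 * 100
    = 4767.84 / 4816 * 100
    = 99%


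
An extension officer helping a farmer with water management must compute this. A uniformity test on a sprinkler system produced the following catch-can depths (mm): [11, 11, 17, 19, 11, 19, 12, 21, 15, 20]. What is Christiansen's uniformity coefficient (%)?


xbar = 156 / 10 = 15.600
sum|xi - xbar| = 36
CU = 100 * (1 - 36 / (10 * 15.600))
   = 100 * (1 - 0.2308)
   = 76.92%


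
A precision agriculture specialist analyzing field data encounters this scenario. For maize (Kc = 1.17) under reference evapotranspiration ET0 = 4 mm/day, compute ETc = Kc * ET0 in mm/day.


ETc = Kc * ET0
    = 1.17 * 4
    = 4.68 mm/day


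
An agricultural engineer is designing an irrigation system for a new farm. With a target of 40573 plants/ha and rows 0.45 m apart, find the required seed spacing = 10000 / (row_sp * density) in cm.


spacing = 10000 / (row_sp * density)
        = 10000 / (0.45 * 40573)
        = 10000 / 18257.85
        = 0.54771 m = 54.77 cm


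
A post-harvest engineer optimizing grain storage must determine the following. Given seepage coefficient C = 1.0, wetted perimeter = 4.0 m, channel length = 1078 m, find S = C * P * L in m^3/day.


S = C * P * L
  = 1.0 * 4.0 * 1078
  = 4312 m^3/day


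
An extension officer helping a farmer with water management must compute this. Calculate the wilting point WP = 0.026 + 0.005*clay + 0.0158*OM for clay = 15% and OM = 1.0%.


WP = 0.026 + 0.005*15 + 0.0158*1.0
   = 0.026 + 0.0750 + 0.0158
   = 0.1168


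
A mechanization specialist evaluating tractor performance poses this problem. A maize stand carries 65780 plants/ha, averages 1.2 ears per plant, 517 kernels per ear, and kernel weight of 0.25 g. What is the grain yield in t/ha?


Y = density * ears * kernels * kw
  = 65780 * 1.2 * 517 * 0.25 g/ha
  = 10202478 g/ha
  = 10202.48 kg/ha = 10.20 t/ha


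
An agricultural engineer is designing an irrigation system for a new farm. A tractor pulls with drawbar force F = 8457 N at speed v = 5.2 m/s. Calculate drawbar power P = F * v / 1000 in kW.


P = F * v / 1000
  = 8457 * 5.2 / 1000
  = 43976.40 / 1000
  = 43.98 kW


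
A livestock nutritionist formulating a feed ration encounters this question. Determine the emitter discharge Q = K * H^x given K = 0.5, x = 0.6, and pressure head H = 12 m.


Q = K * H^x
  = 0.5 * 12^0.6
  = 0.5 * 4.4413
  = 2.22 L/h


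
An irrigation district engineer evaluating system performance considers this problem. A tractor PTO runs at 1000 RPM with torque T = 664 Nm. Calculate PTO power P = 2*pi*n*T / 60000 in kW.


P = 2*pi*n*T / 60000
  = 2*pi * 1000 * 664 / 60000
  = 4172035.04 / 60000
  = 69.53 kW


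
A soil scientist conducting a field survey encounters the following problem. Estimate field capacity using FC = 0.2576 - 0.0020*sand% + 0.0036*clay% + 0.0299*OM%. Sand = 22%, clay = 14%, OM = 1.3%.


FC = 0.2576 - 0.0020*22 + 0.0036*14 + 0.0299*1.3
   = 0.2576 - 0.0440 + 0.0504 + 0.0389
   = 0.3029


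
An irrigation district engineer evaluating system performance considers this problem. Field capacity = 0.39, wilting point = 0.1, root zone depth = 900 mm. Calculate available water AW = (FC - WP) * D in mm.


AW = (FC - WP) * D
   = (0.39 - 0.1) * 900
   = 0.29 * 900
   = 261 mm


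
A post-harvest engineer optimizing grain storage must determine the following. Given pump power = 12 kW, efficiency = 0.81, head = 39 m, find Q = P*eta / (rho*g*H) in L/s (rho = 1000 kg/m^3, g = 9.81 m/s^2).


Q = (P * 1000 * eta) / (rho * g * H)
  = (12 * 1000 * 0.81) / (1000 * 9.81 * 39)
  = 9720 / 382590
  = 0.02541 m^3/s = 25.41 L/s


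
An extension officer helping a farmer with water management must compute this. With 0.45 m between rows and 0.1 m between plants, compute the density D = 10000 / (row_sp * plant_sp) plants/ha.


D = 10000 / (row_sp * plant_sp)
  = 10000 / (0.45 * 0.1)
  = 10000 / 0.0450
  = 222222.22 plants/ha


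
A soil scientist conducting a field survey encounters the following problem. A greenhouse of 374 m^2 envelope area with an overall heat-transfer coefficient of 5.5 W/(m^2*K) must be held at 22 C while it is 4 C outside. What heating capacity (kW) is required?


dT = 22 - (4) = 18 K
Q = U * A * dT
  = 5.5 * 374 * 18
  = 37026 W = 37.03 kW


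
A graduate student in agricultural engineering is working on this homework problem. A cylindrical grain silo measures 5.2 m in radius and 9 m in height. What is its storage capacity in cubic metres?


V = pi * r^2 * h
  = pi * 5.2^2 * 9
  = pi * 27.04 * 9
  = 764.54 m^3


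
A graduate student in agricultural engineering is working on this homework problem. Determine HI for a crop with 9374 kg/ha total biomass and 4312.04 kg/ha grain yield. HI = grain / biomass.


HI = grain_yield / biomass
   = 4312.04 / 9374
   = 0.46


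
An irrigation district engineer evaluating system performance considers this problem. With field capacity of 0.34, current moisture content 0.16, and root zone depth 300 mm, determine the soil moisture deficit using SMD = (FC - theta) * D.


SMD = (FC - theta) * D
    = (0.34 - 0.16) * 300
    = 0.180 * 300
    = 54 mm


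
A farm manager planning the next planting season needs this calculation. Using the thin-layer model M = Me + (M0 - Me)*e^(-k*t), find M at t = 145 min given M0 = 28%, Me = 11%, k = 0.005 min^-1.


M = Me + (M0 - Me) * e^(-k*t)
  = 11 + (28 - 11) * e^(-0.005*145)
  = 11 + 17 * e^(-0.725)
  = 11 + 17 * 0.48432
  = 11 + 8.2335
  = 19.23%


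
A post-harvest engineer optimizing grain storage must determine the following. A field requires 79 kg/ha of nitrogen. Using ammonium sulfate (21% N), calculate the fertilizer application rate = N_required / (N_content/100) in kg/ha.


Rate = N_required / (N_content / 100)
     = 79 / (21 / 100)
     = 79 / 0.21
     = 376.19 kg/ha


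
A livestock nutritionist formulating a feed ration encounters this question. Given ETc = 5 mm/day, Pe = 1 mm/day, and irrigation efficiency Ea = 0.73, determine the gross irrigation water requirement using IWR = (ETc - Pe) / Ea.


IWR = (ETc - Pe) / Ea
    = (5 - 1) / 0.73
    = 4 / 0.73
    = 5.48 mm/day


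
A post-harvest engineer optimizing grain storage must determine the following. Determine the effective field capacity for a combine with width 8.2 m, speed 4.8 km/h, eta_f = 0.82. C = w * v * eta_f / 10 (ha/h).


C = w * v * eta_f / 10
  = 8.2 * 4.8 * 0.82 / 10
  = 32.28 / 10
  = 3.23 ha/h


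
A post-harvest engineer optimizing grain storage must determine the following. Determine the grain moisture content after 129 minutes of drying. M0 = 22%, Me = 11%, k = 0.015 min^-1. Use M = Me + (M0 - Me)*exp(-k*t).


M = Me + (M0 - Me) * e^(-k*t)
  = 11 + (22 - 11) * e^(-0.015*129)
  = 11 + 11 * e^(-1.935)
  = 11 + 11 * 0.14442
  = 11 + 1.5887
  = 12.59%


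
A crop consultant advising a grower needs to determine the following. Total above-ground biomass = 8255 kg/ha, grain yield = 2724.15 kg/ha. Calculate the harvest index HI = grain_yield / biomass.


HI = grain_yield / biomass
   = 2724.15 / 8255
   = 0.33


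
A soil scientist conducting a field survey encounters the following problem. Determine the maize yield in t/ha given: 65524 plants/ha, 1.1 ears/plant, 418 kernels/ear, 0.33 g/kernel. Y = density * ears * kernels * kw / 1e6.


Y = density * ears * kernels * kw
  = 65524 * 1.1 * 418 * 0.33 g/ha
  = 9942218.62 g/ha
  = 9942.22 kg/ha = 9.94 t/ha


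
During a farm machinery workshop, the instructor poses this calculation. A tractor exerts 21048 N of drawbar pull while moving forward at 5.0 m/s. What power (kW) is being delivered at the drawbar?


P = F * v / 1000
  = 21048 * 5.0 / 1000
  = 105240 / 1000
  = 105.24 kW


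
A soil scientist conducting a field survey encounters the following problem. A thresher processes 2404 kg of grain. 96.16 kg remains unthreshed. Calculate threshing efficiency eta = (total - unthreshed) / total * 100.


eta = (total - unthreshed) / total * 100
    = (2404 - 96.16) / 2404 * 100
    = 2307.84 / 2404 * 100
    = 96%


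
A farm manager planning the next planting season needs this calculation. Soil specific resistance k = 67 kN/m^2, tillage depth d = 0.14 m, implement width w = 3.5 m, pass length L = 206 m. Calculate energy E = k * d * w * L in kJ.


E = k * d * w * L
  = 67 * 0.14 * 3.5 * 206
  = 6762.98 kJ


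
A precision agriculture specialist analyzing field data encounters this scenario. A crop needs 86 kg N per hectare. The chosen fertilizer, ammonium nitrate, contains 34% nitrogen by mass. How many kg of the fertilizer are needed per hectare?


Rate = N_required / (N_content / 100)
     = 86 / (34 / 100)
     = 86 / 0.34
     = 252.94 kg/ha


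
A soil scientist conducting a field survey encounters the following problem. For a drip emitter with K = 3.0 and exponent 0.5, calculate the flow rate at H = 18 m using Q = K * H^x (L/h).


Q = K * H^x
  = 3.0 * 18^0.5
  = 3.0 * 4.2426
  = 12.73 L/h


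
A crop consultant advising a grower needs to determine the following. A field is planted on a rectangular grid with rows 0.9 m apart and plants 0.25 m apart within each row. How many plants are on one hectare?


D = 10000 / (row_sp * plant_sp)
  = 10000 / (0.9 * 0.25)
  = 10000 / 0.2250
  = 44444.44 plants/ha


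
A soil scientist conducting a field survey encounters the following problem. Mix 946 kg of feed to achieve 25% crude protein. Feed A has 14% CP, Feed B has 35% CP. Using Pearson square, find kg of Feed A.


parts_A = CP_b - target = 35 - 25 = 10
parts_B = target - CP_a = 25 - 14 = 11
total_parts = 10 + 11 = 21
Feed A = 946 * 10 / 21 = 450.48 kg
Feed B = 946 * 11 / 21 = 495.52 kg

450.48 kg


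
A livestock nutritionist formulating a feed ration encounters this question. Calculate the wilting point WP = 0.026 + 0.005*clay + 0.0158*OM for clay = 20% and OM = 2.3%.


WP = 0.026 + 0.005*20 + 0.0158*2.3
   = 0.026 + 0.1000 + 0.0363
   = 0.1623


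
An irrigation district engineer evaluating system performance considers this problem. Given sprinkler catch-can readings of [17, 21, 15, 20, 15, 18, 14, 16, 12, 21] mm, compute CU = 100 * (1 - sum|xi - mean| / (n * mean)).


xbar = 169 / 10 = 16.900
sum|xi - xbar| = 25
CU = 100 * (1 - 25 / (10 * 16.900))
   = 100 * (1 - 0.1479)
   = 85.21%


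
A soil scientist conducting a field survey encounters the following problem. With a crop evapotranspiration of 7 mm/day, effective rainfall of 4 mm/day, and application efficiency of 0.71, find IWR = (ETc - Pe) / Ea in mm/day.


IWR = (ETc - Pe) / Ea
    = (7 - 4) / 0.71
    = 3 / 0.71
    = 4.23 mm/day


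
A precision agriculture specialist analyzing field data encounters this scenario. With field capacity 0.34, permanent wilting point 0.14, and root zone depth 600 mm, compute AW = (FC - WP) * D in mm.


AW = (FC - WP) * D
   = (0.34 - 0.14) * 600
   = 0.20 * 600
   = 120 mm


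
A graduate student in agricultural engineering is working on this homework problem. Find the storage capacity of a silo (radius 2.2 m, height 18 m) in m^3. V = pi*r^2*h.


V = pi * r^2 * h
  = pi * 2.2^2 * 18
  = pi * 4.84 * 18
  = 273.70 m^3


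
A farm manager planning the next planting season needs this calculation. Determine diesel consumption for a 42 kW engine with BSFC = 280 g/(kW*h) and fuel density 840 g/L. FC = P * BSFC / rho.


FC = P * BSFC / rho_fuel
   = 42 * 280 / 840
   = 11760 / 840
   = 14 L/h


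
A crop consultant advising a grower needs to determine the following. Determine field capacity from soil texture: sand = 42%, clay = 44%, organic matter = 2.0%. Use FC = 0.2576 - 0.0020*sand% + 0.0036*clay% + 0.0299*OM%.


FC = 0.2576 - 0.0020*42 + 0.0036*44 + 0.0299*2.0
   = 0.2576 - 0.0840 + 0.1584 + 0.0598
   = 0.3918


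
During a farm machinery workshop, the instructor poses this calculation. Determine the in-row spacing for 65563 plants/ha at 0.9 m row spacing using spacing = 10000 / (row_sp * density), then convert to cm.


spacing = 10000 / (row_sp * density)
        = 10000 / (0.9 * 65563)
        = 10000 / 59006.70
        = 0.16947 m = 16.95 cm


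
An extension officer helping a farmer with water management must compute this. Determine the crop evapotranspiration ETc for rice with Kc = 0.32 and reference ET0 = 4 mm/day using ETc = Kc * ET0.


ETc = Kc * ET0
    = 0.32 * 4
    = 1.28 mm/day


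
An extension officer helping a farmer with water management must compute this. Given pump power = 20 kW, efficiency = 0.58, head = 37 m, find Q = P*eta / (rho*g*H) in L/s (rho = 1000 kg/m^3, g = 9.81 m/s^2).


Q = (P * 1000 * eta) / (rho * g * H)
  = (20 * 1000 * 0.58) / (1000 * 9.81 * 37)
  = 11600 / 362970
  = 0.03196 m^3/s = 31.96 L/s


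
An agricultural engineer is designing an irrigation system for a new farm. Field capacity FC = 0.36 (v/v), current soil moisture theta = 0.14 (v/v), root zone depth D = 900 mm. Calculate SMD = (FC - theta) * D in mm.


SMD = (FC - theta) * D
    = (0.36 - 0.14) * 900
    = 0.220 * 900
    = 198 mm


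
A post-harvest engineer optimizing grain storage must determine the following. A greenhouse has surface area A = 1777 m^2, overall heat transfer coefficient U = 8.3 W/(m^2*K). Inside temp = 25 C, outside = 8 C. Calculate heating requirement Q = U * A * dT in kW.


dT = 25 - (8) = 17 K
Q = U * A * dT
  = 8.3 * 1777 * 17
  = 250734.70 W = 250.73 kW


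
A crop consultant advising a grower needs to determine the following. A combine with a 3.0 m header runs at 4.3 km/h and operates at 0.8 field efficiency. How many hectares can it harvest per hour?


C = w * v * eta_f / 10
  = 3.0 * 4.3 * 0.8 / 10
  = 10.32 / 10
  = 1.03 ha/h


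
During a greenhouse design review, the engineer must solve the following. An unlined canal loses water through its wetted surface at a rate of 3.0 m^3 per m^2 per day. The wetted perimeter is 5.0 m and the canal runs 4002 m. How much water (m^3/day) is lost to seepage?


S = C * P * L
  = 3.0 * 5.0 * 4002
  = 60030 m^3/day


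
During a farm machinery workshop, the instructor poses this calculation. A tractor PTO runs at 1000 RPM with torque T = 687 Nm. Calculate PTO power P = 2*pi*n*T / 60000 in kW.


P = 2*pi*n*T / 60000
  = 2*pi * 1000 * 687 / 60000
  = 4316548.31 / 60000
  = 71.94 kW


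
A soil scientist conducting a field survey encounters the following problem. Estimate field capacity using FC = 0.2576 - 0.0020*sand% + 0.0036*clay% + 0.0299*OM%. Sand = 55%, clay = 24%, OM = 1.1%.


FC = 0.2576 - 0.0020*55 + 0.0036*24 + 0.0299*1.1
   = 0.2576 - 0.1100 + 0.0864 + 0.0329
   = 0.2669


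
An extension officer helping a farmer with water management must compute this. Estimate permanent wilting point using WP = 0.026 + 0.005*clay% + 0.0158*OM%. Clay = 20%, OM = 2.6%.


WP = 0.026 + 0.005*20 + 0.0158*2.6
   = 0.026 + 0.1000 + 0.0411
   = 0.1671


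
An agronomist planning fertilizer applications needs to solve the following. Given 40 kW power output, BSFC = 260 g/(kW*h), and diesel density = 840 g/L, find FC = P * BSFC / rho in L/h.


FC = P * BSFC / rho_fuel
   = 40 * 260 / 840
   = 10400 / 840
   = 12.38 L/h


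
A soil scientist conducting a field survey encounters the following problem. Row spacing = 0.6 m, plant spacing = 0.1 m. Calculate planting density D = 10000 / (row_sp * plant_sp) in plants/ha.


D = 10000 / (row_sp * plant_sp)
  = 10000 / (0.6 * 0.1)
  = 10000 / 0.0600
  = 166666.67 plants/ha


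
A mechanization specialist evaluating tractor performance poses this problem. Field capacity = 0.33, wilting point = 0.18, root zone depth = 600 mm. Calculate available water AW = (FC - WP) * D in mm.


AW = (FC - WP) * D
   = (0.33 - 0.18) * 600
   = 0.15 * 600
   = 90 mm


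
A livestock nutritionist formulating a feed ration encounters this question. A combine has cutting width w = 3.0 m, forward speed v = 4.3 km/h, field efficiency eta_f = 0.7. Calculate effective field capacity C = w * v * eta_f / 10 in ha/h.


C = w * v * eta_f / 10
  = 3.0 * 4.3 * 0.7 / 10
  = 9.03 / 10
  = 0.90 ha/h


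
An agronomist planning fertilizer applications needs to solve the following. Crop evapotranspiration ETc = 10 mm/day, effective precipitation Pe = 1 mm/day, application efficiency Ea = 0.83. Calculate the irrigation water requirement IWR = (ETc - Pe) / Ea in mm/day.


IWR = (ETc - Pe) / Ea
    = (10 - 1) / 0.83
    = 9 / 0.83
    = 10.84 mm/day


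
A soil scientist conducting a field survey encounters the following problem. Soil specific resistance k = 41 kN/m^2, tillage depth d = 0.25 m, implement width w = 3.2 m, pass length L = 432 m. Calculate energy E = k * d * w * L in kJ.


E = k * d * w * L
  = 41 * 0.25 * 3.2 * 432
  = 14169.60 kJ


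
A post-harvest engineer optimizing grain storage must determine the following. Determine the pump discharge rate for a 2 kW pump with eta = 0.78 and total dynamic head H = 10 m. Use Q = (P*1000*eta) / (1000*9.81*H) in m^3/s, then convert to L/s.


Q = (P * 1000 * eta) / (rho * g * H)
  = (2 * 1000 * 0.78) / (1000 * 9.81 * 10)
  = 1560 / 98100
  = 0.01590 m^3/s = 15.90 L/s


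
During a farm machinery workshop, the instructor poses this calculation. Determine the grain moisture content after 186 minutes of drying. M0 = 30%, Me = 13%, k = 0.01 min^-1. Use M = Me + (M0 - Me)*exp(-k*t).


M = Me + (M0 - Me) * e^(-k*t)
  = 13 + (30 - 13) * e^(-0.01*186)
  = 13 + 17 * e^(-1.860)
  = 13 + 17 * 0.15567
  = 13 + 2.6464
  = 15.65%


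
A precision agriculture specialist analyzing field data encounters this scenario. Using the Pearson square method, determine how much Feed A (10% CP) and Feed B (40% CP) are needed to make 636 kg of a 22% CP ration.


parts_A = CP_b - target = 40 - 22 = 18
parts_B = target - CP_a = 22 - 10 = 12
total_parts = 18 + 12 = 30
Feed A = 636 * 18 / 30 = 381.60 kg
Feed B = 636 * 12 / 30 = 254.40 kg

381.60 kg


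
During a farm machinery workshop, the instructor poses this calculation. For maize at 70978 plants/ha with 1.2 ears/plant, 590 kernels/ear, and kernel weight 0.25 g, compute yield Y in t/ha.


Y = density * ears * kernels * kw
  = 70978 * 1.2 * 590 * 0.25 g/ha
  = 12563106.00 g/ha
  = 12563.11 kg/ha = 12.56 t/ha


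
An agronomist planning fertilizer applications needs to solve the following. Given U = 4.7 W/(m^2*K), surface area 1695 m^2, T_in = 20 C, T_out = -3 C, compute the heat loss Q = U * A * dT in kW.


dT = 20 - (-3) = 23 K
Q = U * A * dT
  = 4.7 * 1695 * 23
  = 183229.50 W = 183.23 kW


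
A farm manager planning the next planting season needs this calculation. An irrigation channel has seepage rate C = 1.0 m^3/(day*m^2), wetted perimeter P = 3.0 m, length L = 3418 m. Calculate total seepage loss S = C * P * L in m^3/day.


S = C * P * L
  = 1.0 * 3.0 * 3418
  = 10254 m^3/day


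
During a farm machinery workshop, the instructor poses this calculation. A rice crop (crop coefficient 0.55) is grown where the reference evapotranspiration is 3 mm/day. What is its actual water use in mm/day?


ETc = Kc * ET0
    = 0.55 * 3
    = 1.65 mm/day


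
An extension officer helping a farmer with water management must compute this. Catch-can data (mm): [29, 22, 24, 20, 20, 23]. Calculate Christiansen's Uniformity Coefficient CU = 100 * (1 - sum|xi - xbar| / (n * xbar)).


xbar = 138 / 6 = 23
sum|xi - xbar| = 14
CU = 100 * (1 - 14 / (6 * 23))
   = 100 * (1 - 0.1014)
   = 89.86%


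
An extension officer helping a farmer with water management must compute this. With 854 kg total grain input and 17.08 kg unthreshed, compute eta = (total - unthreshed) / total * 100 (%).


eta = (total - unthreshed) / total * 100
    = (854 - 17.08) / 854 * 100
    = 836.92 / 854 * 100
    = 98%


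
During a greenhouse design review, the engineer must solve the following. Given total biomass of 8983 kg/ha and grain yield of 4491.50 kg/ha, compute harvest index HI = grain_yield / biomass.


HI = grain_yield / biomass
   = 4491.50 / 8983
   = 0.50


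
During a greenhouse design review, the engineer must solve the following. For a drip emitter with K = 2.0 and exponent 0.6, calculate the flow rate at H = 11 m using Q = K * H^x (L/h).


Q = K * H^x
  = 2.0 * 11^0.6
  = 2.0 * 4.2154
  = 8.43 L/h


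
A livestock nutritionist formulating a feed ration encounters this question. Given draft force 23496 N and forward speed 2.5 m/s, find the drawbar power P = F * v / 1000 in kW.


P = F * v / 1000
  = 23496 * 2.5 / 1000
  = 58740 / 1000
  = 58.74 kW


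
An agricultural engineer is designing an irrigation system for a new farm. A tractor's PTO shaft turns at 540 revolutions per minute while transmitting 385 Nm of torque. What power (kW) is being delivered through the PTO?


P = 2*pi*n*T / 60000
  = 2*pi * 540 * 385 / 60000
  = 1306274.23 / 60000
  = 21.77 kW


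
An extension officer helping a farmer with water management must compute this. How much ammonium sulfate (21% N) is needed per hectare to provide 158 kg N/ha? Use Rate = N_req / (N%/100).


Rate = N_required / (N_content / 100)
     = 158 / (21 / 100)
     = 158 / 0.21
     = 752.38 kg/ha


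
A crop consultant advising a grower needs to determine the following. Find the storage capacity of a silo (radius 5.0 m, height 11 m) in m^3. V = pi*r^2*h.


V = pi * r^2 * h
  = pi * 5.0^2 * 11
  = pi * 25 * 11
  = 863.94 m^3


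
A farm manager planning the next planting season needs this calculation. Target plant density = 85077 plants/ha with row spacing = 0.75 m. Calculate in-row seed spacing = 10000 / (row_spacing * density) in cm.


spacing = 10000 / (row_sp * density)
        = 10000 / (0.75 * 85077)
        = 10000 / 63807.75
        = 0.15672 m = 15.67 cm


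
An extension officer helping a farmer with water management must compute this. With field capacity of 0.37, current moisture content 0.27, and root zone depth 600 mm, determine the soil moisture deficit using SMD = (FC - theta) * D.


SMD = (FC - theta) * D
    = (0.37 - 0.27) * 600
    = 0.100 * 600
    = 60 mm


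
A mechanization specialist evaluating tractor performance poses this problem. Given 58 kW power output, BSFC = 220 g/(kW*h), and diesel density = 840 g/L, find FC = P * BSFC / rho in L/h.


FC = P * BSFC / rho_fuel
   = 58 * 220 / 840
   = 12760 / 840
   = 15.19 L/h


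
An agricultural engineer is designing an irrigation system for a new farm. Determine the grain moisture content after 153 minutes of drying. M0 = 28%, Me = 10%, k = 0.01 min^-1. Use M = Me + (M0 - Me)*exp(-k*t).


M = Me + (M0 - Me) * e^(-k*t)
  = 10 + (28 - 10) * e^(-0.01*153)
  = 10 + 18 * e^(-1.530)
  = 10 + 18 * 0.21654
  = 10 + 3.8976
  = 13.90%


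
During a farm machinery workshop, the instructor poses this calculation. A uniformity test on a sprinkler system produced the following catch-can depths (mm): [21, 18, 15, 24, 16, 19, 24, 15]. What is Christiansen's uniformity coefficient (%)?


xbar = 152 / 8 = 19
sum|xi - xbar| = 24
CU = 100 * (1 - 24 / (8 * 19))
   = 100 * (1 - 0.1579)
   = 84.21%


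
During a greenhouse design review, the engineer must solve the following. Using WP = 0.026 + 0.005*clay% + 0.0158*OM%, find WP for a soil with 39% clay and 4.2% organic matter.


WP = 0.026 + 0.005*39 + 0.0158*4.2
   = 0.026 + 0.1950 + 0.0664
   = 0.2874


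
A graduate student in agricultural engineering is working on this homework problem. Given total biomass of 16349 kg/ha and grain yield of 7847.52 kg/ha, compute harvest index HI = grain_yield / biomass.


HI = grain_yield / biomass
   = 7847.52 / 16349
   = 0.48


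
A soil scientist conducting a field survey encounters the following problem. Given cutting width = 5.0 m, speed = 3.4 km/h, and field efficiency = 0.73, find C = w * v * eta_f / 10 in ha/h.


C = w * v * eta_f / 10
  = 5.0 * 3.4 * 0.73 / 10
  = 12.41 / 10
  = 1.24 ha/h


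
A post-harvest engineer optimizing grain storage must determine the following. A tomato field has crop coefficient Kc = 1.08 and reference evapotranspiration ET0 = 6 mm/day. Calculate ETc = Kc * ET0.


ETc = Kc * ET0
    = 1.08 * 6
    = 6.48 mm/day


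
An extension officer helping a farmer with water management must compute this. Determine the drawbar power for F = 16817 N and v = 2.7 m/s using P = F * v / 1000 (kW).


P = F * v / 1000
  = 16817 * 2.7 / 1000
  = 45405.90 / 1000
  = 45.41 kW


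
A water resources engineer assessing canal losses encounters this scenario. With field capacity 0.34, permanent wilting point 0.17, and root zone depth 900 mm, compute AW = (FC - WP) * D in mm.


AW = (FC - WP) * D
   = (0.34 - 0.17) * 900
   = 0.17 * 900
   = 153 mm


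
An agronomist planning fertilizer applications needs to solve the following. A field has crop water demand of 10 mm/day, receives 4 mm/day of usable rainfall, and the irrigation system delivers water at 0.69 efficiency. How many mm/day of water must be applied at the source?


IWR = (ETc - Pe) / Ea
    = (10 - 4) / 0.69
    = 6 / 0.69
    = 8.70 mm/day


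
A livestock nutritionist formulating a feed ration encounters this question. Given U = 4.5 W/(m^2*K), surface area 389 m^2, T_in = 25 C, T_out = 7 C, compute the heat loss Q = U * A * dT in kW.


dT = 25 - (7) = 18 K
Q = U * A * dT
  = 4.5 * 389 * 18
  = 31509 W = 31.51 kW


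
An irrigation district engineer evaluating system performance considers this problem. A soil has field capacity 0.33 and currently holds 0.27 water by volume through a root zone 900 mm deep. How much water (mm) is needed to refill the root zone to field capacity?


SMD = (FC - theta) * D
    = (0.33 - 0.27) * 900
    = 0.060 * 900
    = 54 mm


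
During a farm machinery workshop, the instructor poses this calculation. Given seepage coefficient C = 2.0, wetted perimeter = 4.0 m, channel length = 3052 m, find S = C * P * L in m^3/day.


S = C * P * L
  = 2.0 * 4.0 * 3052
  = 24416 m^3/day


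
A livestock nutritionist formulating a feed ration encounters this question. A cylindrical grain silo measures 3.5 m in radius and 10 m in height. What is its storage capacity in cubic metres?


V = pi * r^2 * h
  = pi * 3.5^2 * 10
  = pi * 12.25 * 10
  = 384.85 m^3


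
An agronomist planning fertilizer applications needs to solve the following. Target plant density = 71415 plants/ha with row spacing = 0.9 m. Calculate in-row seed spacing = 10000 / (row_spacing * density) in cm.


spacing = 10000 / (row_sp * density)
        = 10000 / (0.9 * 71415)
        = 10000 / 64273.50
        = 0.15559 m = 15.56 cm


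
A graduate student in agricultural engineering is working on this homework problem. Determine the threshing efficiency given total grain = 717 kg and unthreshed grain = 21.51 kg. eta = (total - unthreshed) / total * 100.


eta = (total - unthreshed) / total * 100
    = (717 - 21.51) / 717 * 100
    = 695.49 / 717 * 100
    = 97%


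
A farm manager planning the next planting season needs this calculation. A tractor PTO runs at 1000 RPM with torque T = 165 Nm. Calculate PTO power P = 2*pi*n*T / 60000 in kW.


P = 2*pi*n*T / 60000
  = 2*pi * 1000 * 165 / 60000
  = 1036725.58 / 60000
  = 17.28 kW


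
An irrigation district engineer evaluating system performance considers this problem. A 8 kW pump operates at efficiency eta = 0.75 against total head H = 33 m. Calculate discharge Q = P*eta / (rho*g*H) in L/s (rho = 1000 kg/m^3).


Q = (P * 1000 * eta) / (rho * g * H)
  = (8 * 1000 * 0.75) / (1000 * 9.81 * 33)
  = 6000 / 323730
  = 0.01853 m^3/s = 18.53 L/s


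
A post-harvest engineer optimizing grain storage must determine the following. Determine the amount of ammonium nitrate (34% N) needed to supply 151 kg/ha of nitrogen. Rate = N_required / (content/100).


Rate = N_required / (N_content / 100)
     = 151 / (34 / 100)
     = 151 / 0.34
     = 444.12 kg/ha


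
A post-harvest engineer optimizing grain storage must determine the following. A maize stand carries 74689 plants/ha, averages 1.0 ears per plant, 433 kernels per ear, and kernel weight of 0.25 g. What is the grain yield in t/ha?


Y = density * ears * kernels * kw
  = 74689 * 1.0 * 433 * 0.25 g/ha
  = 8085084.25 g/ha
  = 8085.08 kg/ha = 8.09 t/ha


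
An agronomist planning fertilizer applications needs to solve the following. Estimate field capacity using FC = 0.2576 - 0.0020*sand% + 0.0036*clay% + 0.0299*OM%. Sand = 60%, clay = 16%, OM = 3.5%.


FC = 0.2576 - 0.0020*60 + 0.0036*16 + 0.0299*3.5
   = 0.2576 - 0.1200 + 0.0576 + 0.1047
   = 0.2999


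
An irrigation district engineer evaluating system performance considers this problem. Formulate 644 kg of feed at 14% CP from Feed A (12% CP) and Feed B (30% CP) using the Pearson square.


parts_A = CP_b - target = 30 - 14 = 16
parts_B = target - CP_a = 14 - 12 = 2
total_parts = 16 + 2 = 18
Feed A = 644 * 16 / 18 = 572.44 kg
Feed B = 644 * 2 / 18 = 71.56 kg

572.44 kg


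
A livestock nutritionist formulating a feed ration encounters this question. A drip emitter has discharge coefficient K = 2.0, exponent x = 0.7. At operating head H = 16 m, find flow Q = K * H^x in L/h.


Q = K * H^x
  = 2.0 * 16^0.7
  = 2.0 * 6.9644
  = 13.93 L/h


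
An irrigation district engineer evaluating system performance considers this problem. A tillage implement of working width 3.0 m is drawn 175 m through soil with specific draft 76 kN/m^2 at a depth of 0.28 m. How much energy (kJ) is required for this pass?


E = k * d * w * L
  = 76 * 0.28 * 3.0 * 175
  = 11172 kJ


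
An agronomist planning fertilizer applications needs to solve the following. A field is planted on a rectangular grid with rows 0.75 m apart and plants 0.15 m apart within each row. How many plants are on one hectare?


D = 10000 / (row_sp * plant_sp)
  = 10000 / (0.75 * 0.15)
  = 10000 / 0.1125
  = 88888.89 plants/ha


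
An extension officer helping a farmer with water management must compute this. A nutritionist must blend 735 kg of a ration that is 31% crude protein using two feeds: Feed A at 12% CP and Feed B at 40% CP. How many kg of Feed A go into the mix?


parts_A = CP_b - target = 40 - 31 = 9
parts_B = target - CP_a = 31 - 12 = 19
total_parts = 9 + 19 = 28
Feed A = 735 * 9 / 28 = 236.25 kg
Feed B = 735 * 19 / 28 = 498.75 kg

236.25 kg


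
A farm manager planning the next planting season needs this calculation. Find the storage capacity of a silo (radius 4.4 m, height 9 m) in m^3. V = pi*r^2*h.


V = pi * r^2 * h
  = pi * 4.4^2 * 9
  = pi * 19.36 * 9
  = 547.39 m^3


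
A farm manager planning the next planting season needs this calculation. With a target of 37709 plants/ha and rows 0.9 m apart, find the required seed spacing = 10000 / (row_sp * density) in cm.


spacing = 10000 / (row_sp * density)
        = 10000 / (0.9 * 37709)
        = 10000 / 33938.10
        = 0.29465 m = 29.47 cm


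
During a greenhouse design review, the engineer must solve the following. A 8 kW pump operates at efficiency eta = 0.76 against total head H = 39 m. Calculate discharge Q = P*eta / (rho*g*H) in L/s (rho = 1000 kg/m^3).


Q = (P * 1000 * eta) / (rho * g * H)
  = (8 * 1000 * 0.76) / (1000 * 9.81 * 39)
  = 6080 / 382590
  = 0.01589 m^3/s = 15.89 L/s


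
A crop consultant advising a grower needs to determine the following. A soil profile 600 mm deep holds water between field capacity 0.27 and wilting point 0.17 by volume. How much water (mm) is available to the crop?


AW = (FC - WP) * D
   = (0.27 - 0.17) * 600
   = 0.10 * 600
   = 60 mm


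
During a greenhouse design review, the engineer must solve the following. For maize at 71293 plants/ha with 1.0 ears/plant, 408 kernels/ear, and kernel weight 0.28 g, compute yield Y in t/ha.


Y = density * ears * kernels * kw
  = 71293 * 1.0 * 408 * 0.28 g/ha
  = 8144512.32 g/ha
  = 8144.51 kg/ha = 8.14 t/ha


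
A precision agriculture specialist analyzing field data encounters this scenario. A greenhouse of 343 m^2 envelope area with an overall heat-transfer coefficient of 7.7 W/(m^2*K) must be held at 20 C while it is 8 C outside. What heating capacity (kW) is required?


dT = 20 - (8) = 12 K
Q = U * A * dT
  = 7.7 * 343 * 12
  = 31693.20 W = 31.69 kW


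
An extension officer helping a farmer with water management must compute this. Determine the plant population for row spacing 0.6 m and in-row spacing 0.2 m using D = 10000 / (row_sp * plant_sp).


D = 10000 / (row_sp * plant_sp)
  = 10000 / (0.6 * 0.2)
  = 10000 / 0.1200
  = 83333.33 plants/ha


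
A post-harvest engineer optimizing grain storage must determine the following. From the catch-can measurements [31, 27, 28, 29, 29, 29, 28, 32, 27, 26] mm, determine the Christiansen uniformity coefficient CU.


xbar = 286 / 10 = 28.600
sum|xi - xbar| = 14
CU = 100 * (1 - 14 / (10 * 28.600))
   = 100 * (1 - 0.0490)
   = 95.10%


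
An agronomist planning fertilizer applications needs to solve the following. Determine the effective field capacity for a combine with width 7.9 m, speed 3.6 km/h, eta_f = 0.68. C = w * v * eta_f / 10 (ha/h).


C = w * v * eta_f / 10
  = 7.9 * 3.6 * 0.68 / 10
  = 19.34 / 10
  = 1.93 ha/h


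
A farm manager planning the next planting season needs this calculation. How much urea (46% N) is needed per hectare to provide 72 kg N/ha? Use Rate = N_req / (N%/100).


Rate = N_required / (N_content / 100)
     = 72 / (46 / 100)
     = 72 / 0.46
     = 156.52 kg/ha


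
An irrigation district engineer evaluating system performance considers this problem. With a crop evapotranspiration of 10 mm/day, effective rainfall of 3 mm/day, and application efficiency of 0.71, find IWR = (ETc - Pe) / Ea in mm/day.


IWR = (ETc - Pe) / Ea
    = (10 - 3) / 0.71
    = 7 / 0.71
    = 9.86 mm/day


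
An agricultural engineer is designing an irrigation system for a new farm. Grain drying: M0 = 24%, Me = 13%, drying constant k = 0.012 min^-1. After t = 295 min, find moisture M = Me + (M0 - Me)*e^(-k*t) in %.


M = Me + (M0 - Me) * e^(-k*t)
  = 13 + (24 - 13) * e^(-0.012*295)
  = 13 + 11 * e^(-3.540)
  = 13 + 11 * 0.02901
  = 13 + 0.3191
  = 13.32%


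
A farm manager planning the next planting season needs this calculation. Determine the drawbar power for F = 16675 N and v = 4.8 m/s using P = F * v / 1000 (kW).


P = F * v / 1000
  = 16675 * 4.8 / 1000
  = 80040 / 1000
  = 80.04 kW


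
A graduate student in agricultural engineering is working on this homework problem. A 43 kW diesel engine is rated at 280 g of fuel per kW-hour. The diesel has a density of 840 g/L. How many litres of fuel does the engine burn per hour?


FC = P * BSFC / rho_fuel
   = 43 * 280 / 840
   = 12040 / 840
   = 14.33 L/h


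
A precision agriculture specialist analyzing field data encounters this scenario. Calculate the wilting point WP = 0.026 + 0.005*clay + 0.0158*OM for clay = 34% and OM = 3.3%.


WP = 0.026 + 0.005*34 + 0.0158*3.3
   = 0.026 + 0.1700 + 0.0521
   = 0.2481


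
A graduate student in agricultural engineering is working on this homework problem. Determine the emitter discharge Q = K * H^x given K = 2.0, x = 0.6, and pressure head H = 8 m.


Q = K * H^x
  = 2.0 * 8^0.6
  = 2.0 * 3.4822
  = 6.96 L/h


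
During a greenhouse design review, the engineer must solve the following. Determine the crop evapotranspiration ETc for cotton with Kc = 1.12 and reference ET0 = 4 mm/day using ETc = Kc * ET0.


ETc = Kc * ET0
    = 1.12 * 4
    = 4.48 mm/day


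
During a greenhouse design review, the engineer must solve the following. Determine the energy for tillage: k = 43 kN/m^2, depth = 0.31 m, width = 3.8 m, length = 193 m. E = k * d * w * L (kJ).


E = k * d * w * L
  = 43 * 0.31 * 3.8 * 193
  = 9776.22 kJ


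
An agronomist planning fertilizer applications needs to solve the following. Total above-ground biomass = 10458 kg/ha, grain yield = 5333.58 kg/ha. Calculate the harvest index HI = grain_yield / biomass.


HI = grain_yield / biomass
   = 5333.58 / 10458
   = 0.51


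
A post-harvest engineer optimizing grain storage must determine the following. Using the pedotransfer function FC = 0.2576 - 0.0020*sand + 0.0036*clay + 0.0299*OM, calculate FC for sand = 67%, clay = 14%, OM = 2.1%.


FC = 0.2576 - 0.0020*67 + 0.0036*14 + 0.0299*2.1
   = 0.2576 - 0.1340 + 0.0504 + 0.0628
   = 0.2368


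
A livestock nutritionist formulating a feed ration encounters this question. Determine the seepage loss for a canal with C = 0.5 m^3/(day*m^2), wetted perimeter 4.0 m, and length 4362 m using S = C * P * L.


S = C * P * L
  = 0.5 * 4.0 * 4362
  = 8724 m^3/day


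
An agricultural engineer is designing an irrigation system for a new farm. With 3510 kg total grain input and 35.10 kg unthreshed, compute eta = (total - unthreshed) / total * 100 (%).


eta = (total - unthreshed) / total * 100
    = (3510 - 35.10) / 3510 * 100
    = 3474.90 / 3510 * 100
    = 99%


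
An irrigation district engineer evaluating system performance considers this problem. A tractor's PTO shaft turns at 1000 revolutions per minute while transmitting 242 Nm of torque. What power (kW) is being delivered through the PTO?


P = 2*pi*n*T / 60000
  = 2*pi * 1000 * 242 / 60000
  = 1520530.84 / 60000
  = 25.34 kW


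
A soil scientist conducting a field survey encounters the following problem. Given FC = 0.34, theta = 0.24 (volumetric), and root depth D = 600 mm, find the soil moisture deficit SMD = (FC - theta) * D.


SMD = (FC - theta) * D
    = (0.34 - 0.24) * 600
    = 0.100 * 600
    = 60 mm


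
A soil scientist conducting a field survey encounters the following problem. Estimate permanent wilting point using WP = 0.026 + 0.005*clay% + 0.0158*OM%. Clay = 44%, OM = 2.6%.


WP = 0.026 + 0.005*44 + 0.0158*2.6
   = 0.026 + 0.2200 + 0.0411
   = 0.2871


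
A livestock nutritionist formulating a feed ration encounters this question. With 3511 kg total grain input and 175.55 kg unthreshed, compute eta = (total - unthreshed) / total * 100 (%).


eta = (total - unthreshed) / total * 100
    = (3511 - 175.55) / 3511 * 100
    = 3335.45 / 3511 * 100
    = 95%


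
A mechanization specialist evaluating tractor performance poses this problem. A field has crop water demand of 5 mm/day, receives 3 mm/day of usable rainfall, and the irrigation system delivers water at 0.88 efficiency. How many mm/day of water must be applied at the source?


IWR = (ETc - Pe) / Ea
    = (5 - 3) / 0.88
    = 2 / 0.88
    = 2.27 mm/day


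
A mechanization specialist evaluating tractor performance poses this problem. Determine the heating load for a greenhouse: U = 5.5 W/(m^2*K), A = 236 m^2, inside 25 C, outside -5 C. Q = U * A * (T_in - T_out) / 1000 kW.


dT = 25 - (-5) = 30 K
Q = U * A * dT
  = 5.5 * 236 * 30
  = 38940 W = 38.94 kW


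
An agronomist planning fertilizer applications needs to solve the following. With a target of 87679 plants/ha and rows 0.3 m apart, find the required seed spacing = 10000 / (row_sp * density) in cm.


spacing = 10000 / (row_sp * density)
        = 10000 / (0.3 * 87679)
        = 10000 / 26303.70
        = 0.38017 m = 38.02 cm


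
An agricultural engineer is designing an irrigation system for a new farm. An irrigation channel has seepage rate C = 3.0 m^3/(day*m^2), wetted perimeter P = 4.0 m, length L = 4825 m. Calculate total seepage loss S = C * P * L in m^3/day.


S = C * P * L
  = 3.0 * 4.0 * 4825
  = 57900 m^3/day


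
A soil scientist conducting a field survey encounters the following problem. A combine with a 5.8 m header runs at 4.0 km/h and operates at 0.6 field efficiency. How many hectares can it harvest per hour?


C = w * v * eta_f / 10
  = 5.8 * 4.0 * 0.6 / 10
  = 13.92 / 10
  = 1.39 ha/h
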